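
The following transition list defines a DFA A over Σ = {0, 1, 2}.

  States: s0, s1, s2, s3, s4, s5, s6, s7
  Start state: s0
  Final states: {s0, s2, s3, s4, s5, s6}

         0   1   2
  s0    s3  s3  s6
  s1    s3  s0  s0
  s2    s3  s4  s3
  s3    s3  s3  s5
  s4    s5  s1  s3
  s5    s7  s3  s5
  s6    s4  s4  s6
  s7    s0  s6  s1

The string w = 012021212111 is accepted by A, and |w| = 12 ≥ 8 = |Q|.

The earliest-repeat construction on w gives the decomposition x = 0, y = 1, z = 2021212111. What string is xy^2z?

0112021212111

xy^2z = 0·1·1·2021212111 = 0112021212111.
Reading y = 1 takes A from s3 back to s3, so after x·y·y the machine is still in s3, and z then leads to the accepting state s3. Hence 0112021212111 ∈ L(A).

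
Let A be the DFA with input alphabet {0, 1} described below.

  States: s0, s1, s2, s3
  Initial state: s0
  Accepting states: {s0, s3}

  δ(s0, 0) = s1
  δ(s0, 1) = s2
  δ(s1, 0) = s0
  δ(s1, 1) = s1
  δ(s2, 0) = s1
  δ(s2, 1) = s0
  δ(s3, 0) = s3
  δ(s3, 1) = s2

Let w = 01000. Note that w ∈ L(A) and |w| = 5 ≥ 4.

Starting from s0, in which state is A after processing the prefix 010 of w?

Run of A on the first 3 characters of w = 0 1 0:
  step 0: s0  (start)
  step 1: s1  (read 0: s0→s1)
  step 2: s1  (read 1: s1→s1)
  step 3: s0  (read 0: s1→s0)

After reading 3 characters, A is in state s0.

s0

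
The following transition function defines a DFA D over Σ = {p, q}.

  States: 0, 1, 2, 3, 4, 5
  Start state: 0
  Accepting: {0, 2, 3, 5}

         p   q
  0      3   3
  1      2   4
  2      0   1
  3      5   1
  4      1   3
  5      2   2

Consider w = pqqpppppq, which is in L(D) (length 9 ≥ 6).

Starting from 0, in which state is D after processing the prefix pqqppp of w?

0

Run of D on the first 6 characters of w = p q q p p p:
  step 0: 0  (start)
  step 1: 3  (read p: 0→3)
  step 2: 1  (read q: 3→1)
  step 3: 4  (read q: 1→4)
  step 4: 1  (read p: 4→1)
  step 5: 2  (read p: 1→2)
  step 6: 0  (read p: 2→0)

After reading 6 characters, D is in state 0.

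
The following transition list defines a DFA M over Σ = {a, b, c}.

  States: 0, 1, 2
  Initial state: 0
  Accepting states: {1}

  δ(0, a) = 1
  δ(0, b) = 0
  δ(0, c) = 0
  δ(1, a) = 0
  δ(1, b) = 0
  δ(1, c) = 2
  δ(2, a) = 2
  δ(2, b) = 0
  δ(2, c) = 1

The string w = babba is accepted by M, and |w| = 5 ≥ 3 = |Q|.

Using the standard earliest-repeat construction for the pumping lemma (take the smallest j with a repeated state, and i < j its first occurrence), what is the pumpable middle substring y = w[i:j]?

Run of M on w = b a b b a:
  step 0: 0  (start)
  step 1: 0  (read b: 0→0)   ← first repeat (0 seen earlier)
  step 2: 1  (read a: 0→1)
  step 3: 0  (read b: 1→0)
  step 4: 0  (read b: 0→0)
  step 5: 1  (read a: 0→1)

So i = 0, j = 1, giving x = w[0:0] = ε, y = w[0:1] = b, z = w[1:5] = abba.
Check: |xy| = 1 ≤ 3 and |y| = 1 ≥ 1. Reading y takes M from 0 back to 0, so every xyⁱz is accepted.
Since M has 3 states, any run of length ≥ 3 visits 3+1 states, so by pigeonhole some state repeats within the first 3 steps — that repeat gives the pumpable loop.

b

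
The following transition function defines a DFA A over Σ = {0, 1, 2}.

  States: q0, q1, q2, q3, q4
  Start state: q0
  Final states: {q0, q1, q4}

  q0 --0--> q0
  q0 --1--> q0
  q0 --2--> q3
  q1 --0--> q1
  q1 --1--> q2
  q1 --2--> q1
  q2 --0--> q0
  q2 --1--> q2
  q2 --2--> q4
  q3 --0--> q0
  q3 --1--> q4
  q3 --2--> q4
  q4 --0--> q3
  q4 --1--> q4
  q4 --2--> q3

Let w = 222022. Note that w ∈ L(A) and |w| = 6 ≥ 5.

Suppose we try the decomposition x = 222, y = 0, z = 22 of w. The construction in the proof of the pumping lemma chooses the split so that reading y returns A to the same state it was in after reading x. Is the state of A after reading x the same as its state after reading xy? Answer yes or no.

State sequence: q0 -2-> q3 -2-> q4 -2-> q3 -0-> q0

After x (step 3): q3. After xy (step 4): q0.
They differ (q3 ≠ q0), so y is not a cycle from the state after x; this split is not the one the pumping-lemma construction produces, and pumping y need not keep the string in L(A).

no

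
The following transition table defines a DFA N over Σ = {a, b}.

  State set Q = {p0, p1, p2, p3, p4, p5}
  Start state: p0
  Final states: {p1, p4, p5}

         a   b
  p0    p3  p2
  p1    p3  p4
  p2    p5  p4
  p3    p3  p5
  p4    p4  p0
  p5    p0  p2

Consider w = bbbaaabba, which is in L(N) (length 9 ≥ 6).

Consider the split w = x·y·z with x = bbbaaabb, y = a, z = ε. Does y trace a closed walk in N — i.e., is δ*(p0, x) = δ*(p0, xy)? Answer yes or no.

State sequence: p0 -b-> p2 -b-> p4 -b-> p0 -a-> p3 -a-> p3 -a-> p3 -b-> p5 -b-> p2 -a-> p5

After x (step 8): p2. After xy (step 9): p5.
They differ (p2 ≠ p5), so y is not a cycle from the state after x; this split is not the one the pumping-lemma construction produces, and pumping y need not keep the string in L(N).

no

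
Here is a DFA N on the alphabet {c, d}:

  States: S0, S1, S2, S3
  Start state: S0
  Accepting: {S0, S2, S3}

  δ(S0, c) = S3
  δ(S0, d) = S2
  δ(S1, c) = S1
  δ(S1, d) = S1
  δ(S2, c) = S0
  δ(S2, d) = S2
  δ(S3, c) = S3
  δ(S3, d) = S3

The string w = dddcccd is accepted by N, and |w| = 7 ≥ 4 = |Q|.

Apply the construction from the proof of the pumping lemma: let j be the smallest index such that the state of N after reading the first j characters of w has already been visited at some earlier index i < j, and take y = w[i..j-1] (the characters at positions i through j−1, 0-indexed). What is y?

State sequence: S0 -d-> S2 -d-> S2 -d-> S2 -c-> S0 -c-> S3 -c-> S3 -d-> S3
First repeat at step 2: S2 was already visited.

So i = 1, j = 2, giving x = w[0:1] = d, y = w[1:2] = d, z = w[2:7] = dcccd.
Check: |xy| = 2 ≤ 4 and |y| = 1 ≥ 1. Reading y takes N from S2 back to S2, so every xyⁱz is accepted.
With |Q| = 4, pigeonhole forces a state repeat no later than step 4; the substring read between the first and second visits to that state can be pumped.

d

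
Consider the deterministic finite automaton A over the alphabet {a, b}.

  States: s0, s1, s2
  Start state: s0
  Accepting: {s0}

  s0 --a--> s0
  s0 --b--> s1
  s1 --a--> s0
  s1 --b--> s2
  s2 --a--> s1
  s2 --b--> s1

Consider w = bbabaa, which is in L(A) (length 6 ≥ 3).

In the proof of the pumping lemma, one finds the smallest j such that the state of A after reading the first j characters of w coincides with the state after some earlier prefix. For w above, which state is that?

s1

State sequence: s0 -b-> s1 -b-> s2 -a-> s1 -b-> s2 -a-> s1 -a-> s0
First repeat at step 3: s1 was already visited.

The earliest repeat is at step j = 3: A is in s1, which it already visited at step i = 1.
With |Q| = 3, pigeonhole forces a state repeat no later than step 3; the substring read between the first and second visits to that state can be pumped.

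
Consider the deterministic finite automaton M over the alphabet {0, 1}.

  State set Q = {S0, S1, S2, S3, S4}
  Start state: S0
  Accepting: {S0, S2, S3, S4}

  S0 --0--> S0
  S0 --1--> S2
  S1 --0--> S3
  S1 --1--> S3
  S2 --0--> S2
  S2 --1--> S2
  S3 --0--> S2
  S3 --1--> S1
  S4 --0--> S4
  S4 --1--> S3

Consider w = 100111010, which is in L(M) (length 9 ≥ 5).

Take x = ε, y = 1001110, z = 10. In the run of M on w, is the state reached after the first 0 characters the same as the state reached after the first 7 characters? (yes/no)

no

State sequence: S0 -1-> S2 -0-> S2 -0-> S2 -1-> S2 -1-> S2 -1-> S2 -0-> S2

After x (step 0): S0. After xy (step 7): S2.
They differ (S0 ≠ S2), so y is not a cycle from the state after x; this split is not the one the pumping-lemma construction produces, and pumping y need not keep the string in L(M).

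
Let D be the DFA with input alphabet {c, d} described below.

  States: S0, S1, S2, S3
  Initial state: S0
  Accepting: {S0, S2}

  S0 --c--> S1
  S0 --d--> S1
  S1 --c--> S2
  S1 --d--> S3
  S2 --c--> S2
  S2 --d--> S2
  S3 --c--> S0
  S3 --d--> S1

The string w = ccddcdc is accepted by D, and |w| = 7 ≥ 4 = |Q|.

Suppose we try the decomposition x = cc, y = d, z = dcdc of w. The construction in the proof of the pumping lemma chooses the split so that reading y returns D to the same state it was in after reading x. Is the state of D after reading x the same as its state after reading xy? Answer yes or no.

Run of D on the first 3 characters of w = c c d:
  step 0: S0  (start)
  step 1: S1  (read c: S0→S1)
  step 2: S2  (read c: S1→S2)
  step 3: S2  (read d: S2→S2)

After x (step 2): S2. After xy (step 3): S2.
They match, so y = d drives D around a cycle from S2 back to itself; pumping y any number of times keeps D in S2 before reading z, and xyⁱz ∈ L(D) for every i ≥ 0.

yes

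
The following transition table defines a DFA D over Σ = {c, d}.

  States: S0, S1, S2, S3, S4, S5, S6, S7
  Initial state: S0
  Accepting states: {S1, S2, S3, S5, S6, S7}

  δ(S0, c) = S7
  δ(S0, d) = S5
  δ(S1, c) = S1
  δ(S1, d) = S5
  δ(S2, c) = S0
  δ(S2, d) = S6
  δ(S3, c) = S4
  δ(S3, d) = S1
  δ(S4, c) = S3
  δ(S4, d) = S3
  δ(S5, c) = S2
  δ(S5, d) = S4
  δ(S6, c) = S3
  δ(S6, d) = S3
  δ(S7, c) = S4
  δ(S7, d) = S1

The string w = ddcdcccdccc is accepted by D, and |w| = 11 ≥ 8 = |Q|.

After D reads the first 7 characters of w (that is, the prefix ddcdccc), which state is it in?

State sequence: S0 -d-> S5 -d-> S4 -c-> S3 -d-> S1 -c-> S1 -c-> S1 -c-> S1

After reading 7 characters, D is in state S1.
(This kind of state-tracing is the core of the pumping-lemma construction: with 8 states, pigeonhole forces a repeat within the first 8 steps.)

S1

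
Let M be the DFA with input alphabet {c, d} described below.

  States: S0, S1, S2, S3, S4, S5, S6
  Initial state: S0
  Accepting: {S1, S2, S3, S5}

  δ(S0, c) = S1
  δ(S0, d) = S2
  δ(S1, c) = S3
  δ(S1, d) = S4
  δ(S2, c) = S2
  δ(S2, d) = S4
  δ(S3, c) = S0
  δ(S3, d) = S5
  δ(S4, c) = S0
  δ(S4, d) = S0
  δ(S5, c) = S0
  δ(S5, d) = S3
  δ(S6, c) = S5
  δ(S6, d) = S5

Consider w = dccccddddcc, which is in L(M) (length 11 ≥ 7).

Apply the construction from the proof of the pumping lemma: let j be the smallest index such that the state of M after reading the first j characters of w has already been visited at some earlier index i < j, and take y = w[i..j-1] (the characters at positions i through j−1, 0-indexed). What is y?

Run of M on w = d c c c c d d d d c c:
  step 0: S0  (start)
  step 1: S2  (read d: S0→S2)
  step 2: S2  (read c: S2→S2)   ← first repeat (S2 seen earlier)
  step 3: S2  (read c: S2→S2)
  step 4: S2  (read c: S2→S2)
  step 5: S2  (read c: S2→S2)
  step 6: S4  (read d: S2→S4)
  step 7: S0  (read d: S4→S0)
  step 8: S2  (read d: S0→S2)
  step 9: S4  (read d: S2→S4)
  step 10: S0  (read c: S4→S0)
  step 11: S1  (read c: S0→S1)

So i = 1, j = 2, giving x = w[0:1] = d, y = w[1:2] = c, z = w[2:11] = cccddddcc.
Check: |xy| = 2 ≤ 7 and |y| = 1 ≥ 1. Reading y takes M from S2 back to S2, so every xyⁱz is accepted.

c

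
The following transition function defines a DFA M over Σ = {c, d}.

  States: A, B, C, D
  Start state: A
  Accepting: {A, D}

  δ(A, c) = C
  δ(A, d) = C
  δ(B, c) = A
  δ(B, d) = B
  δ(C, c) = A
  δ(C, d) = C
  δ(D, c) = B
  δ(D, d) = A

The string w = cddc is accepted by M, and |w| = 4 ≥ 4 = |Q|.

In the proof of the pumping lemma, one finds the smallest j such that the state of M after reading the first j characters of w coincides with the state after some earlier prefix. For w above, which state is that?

C

Run of M on w = c d d c:
  step 0: A  (start)
  step 1: C  (read c: A→C)
  step 2: C  (read d: C→C)   ← first repeat (C seen earlier)
  step 3: C  (read d: C→C)
  step 4: A  (read c: C→A)

The earliest repeat is at step j = 2: M is in C, which it already visited at step i = 1.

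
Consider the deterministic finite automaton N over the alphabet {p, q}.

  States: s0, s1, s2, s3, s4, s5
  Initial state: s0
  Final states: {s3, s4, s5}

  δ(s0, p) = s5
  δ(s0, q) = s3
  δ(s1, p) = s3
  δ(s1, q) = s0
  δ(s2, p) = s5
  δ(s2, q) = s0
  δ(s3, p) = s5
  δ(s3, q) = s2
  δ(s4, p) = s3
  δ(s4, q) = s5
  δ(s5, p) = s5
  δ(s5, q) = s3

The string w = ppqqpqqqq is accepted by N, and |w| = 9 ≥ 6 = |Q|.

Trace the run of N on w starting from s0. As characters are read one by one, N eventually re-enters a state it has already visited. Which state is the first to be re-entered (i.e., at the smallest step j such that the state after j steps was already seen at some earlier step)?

State sequence: s0 -p-> s5 -p-> s5 -q-> s3 -q-> s2 -p-> s5 -q-> s3 -q-> s2 -q-> s0 -q-> s3
First repeat at step 2: s5 was already visited.

The earliest repeat is at step j = 2: N is in s5, which it already visited at step i = 1.
The DFA has 6 states, so the proof of the pumping lemma guarantees a repeated state among the first 6+1 visited; the segment between the two visits is the pumpable y.

s5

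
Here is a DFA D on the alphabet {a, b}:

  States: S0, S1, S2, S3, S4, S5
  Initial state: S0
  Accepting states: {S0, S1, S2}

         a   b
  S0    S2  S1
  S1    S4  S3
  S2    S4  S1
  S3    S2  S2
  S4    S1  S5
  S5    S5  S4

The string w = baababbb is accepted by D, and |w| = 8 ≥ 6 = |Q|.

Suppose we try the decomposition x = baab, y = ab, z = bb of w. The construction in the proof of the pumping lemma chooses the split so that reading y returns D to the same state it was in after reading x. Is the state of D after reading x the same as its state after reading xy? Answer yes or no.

no

State sequence: S0 -b-> S1 -a-> S4 -a-> S1 -b-> S3 -a-> S2 -b-> S1

After x (step 4): S3. After xy (step 6): S1.
They differ (S3 ≠ S1), so y is not a cycle from the state after x; this split is not the one the pumping-lemma construction produces, and pumping y need not keep the string in L(D).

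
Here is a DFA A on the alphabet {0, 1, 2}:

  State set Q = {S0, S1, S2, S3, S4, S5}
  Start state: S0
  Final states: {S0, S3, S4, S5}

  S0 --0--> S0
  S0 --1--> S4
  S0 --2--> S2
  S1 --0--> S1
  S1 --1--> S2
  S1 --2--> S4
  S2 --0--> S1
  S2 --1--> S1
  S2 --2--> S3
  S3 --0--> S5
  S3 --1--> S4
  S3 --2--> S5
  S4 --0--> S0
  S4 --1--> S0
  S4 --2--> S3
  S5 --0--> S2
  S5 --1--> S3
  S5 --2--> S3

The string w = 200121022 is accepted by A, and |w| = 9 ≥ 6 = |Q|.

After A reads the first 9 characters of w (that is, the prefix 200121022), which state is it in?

S3

State sequence: S0 -2-> S2 -0-> S1 -0-> S1 -1-> S2 -2-> S3 -1-> S4 -0-> S0 -2-> S2 -2-> S3

After reading 9 characters, A is in state S3.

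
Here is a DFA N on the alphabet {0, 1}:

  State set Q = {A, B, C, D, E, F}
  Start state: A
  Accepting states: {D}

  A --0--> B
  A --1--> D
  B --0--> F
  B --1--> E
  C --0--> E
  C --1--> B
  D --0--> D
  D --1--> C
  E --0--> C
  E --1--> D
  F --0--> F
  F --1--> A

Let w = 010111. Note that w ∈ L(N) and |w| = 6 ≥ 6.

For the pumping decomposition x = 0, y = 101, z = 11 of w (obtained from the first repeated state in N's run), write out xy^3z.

010110110111

xy^3z = 0·101·101·101·11 = 010110110111.
Reading y = 101 takes N from B back to B, so after x·y·y·y the machine is still in B, and z then leads to the accepting state D. Hence 010110110111 ∈ L(N).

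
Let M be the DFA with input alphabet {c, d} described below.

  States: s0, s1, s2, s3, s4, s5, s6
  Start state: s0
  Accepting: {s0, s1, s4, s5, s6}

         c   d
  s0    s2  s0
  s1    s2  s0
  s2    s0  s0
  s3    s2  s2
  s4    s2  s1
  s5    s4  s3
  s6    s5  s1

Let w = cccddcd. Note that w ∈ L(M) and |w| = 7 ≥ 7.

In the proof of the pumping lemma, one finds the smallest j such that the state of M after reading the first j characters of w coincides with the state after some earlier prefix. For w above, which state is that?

Run of M on w = c c c d d c d:
  step 0: s0  (start)
  step 1: s2  (read c: s0→s2)
  step 2: s0  (read c: s2→s0)   ← first repeat (s0 seen earlier)
  step 3: s2  (read c: s0→s2)
  step 4: s0  (read d: s2→s0)
  step 5: s0  (read d: s0→s0)
  step 6: s2  (read c: s0→s2)
  step 7: s0  (read d: s2→s0)

The earliest repeat is at step j = 2: M is in s0, which it already visited at step i = 0.
With |Q| = 7, pigeonhole forces a state repeat no later than step 7; the substring read between the first and second visits to that state can be pumped.

s0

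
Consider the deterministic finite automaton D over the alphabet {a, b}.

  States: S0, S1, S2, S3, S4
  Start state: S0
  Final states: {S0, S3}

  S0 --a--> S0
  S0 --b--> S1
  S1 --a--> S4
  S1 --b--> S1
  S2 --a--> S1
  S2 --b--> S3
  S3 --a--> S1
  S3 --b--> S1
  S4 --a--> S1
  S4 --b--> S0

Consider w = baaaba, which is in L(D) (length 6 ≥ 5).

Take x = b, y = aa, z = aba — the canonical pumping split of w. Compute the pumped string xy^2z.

xy^2z = b·aa·aa·aba = baaaaaba.
Reading y = aa takes D from S1 back to S1, so after x·y·y the machine is still in S1, and z then leads to the accepting state S0. Hence baaaaaba ∈ L(D).

baaaaaba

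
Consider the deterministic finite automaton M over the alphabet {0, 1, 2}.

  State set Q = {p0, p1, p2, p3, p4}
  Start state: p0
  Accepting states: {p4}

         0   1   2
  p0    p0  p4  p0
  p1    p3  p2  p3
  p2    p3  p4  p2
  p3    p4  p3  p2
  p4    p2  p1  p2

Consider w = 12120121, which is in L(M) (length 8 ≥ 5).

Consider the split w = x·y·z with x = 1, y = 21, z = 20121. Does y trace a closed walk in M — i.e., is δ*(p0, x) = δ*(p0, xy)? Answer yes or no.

yes

State sequence: p0 -1-> p4 -2-> p2 -1-> p4

After x (step 1): p4. After xy (step 3): p4.
They match, so y = 21 drives M around a cycle from p4 back to itself; pumping y any number of times keeps M in p4 before reading z, and xyⁱz ∈ L(M) for every i ≥ 0.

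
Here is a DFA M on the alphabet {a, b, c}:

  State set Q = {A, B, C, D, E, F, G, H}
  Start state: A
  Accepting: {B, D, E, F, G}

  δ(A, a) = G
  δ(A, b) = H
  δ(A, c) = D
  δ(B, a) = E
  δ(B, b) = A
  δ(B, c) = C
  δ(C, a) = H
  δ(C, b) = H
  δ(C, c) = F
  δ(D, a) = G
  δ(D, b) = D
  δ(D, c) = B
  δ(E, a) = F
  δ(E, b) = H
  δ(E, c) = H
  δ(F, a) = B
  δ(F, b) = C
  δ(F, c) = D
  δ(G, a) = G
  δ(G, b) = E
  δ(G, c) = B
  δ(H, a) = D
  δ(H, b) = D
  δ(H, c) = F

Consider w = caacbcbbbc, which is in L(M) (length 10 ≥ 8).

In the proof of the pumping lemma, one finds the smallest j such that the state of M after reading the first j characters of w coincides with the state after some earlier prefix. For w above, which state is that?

State sequence: A -c-> D -a-> G -a-> G -c-> B -b-> A -c-> D -b-> D -b-> D -b-> D -c-> B
First repeat at step 3: G was already visited.

The earliest repeat is at step j = 3: M is in G, which it already visited at step i = 2.
With |Q| = 8, pigeonhole forces a state repeat no later than step 8; the substring read between the first and second visits to that state can be pumped.

G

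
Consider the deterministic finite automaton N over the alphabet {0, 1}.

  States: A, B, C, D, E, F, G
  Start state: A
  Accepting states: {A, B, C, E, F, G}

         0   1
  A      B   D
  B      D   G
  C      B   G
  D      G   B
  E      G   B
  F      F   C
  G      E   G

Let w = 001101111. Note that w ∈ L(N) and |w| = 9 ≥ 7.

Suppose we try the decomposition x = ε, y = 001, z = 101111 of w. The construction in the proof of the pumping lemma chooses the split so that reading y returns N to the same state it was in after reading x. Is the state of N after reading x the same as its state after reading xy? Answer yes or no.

State sequence: A -0-> B -0-> D -1-> B

After x (step 0): A. After xy (step 3): B.
They differ (A ≠ B), so y is not a cycle from the state after x; this split is not the one the pumping-lemma construction produces, and pumping y need not keep the string in L(N).

no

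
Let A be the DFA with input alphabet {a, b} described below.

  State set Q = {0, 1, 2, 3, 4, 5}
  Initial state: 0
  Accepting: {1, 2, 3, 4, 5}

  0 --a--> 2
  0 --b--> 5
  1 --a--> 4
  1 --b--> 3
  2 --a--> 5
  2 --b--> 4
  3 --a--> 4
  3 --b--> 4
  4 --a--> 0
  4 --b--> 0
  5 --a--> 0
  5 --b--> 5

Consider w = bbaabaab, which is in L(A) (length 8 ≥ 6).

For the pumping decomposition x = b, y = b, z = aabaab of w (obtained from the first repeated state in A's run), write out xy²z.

xy^2z = b·b·b·aabaab = bbbaabaab.
Reading y = b takes A from 5 back to 5, so after x·y·y the machine is still in 5, and z then leads to the accepting state 4. Hence bbbaabaab ∈ L(A).

bbbaabaab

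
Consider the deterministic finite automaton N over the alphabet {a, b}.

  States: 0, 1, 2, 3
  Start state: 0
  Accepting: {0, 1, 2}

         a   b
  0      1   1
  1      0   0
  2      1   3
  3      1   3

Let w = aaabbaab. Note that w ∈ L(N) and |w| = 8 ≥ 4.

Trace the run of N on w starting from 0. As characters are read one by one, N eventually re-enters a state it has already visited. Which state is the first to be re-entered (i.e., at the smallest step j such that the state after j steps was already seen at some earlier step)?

Run of N on w = a a a b b a a b:
  step 0: 0  (start)
  step 1: 1  (read a: 0→1)
  step 2: 0  (read a: 1→0)   ← first repeat (0 seen earlier)
  step 3: 1  (read a: 0→1)
  step 4: 0  (read b: 1→0)
  step 5: 1  (read b: 0→1)
  step 6: 0  (read a: 1→0)
  step 7: 1  (read a: 0→1)
  step 8: 0  (read b: 1→0)

The earliest repeat is at step j = 2: N is in 0, which it already visited at step i = 0.

0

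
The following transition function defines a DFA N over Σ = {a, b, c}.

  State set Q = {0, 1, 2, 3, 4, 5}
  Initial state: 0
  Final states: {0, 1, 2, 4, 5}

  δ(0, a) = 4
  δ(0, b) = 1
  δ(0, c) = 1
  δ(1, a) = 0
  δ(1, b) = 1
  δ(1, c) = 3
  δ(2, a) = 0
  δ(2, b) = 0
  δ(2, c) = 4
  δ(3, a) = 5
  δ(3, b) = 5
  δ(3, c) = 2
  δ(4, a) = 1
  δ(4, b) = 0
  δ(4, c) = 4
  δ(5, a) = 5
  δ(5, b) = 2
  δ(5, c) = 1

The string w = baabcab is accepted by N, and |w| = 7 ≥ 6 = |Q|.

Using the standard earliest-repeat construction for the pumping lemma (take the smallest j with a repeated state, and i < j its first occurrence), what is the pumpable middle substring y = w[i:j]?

Run of N on w = b a a b c a b:
  step 0: 0  (start)
  step 1: 1  (read b: 0→1)
  step 2: 0  (read a: 1→0)   ← first repeat (0 seen earlier)
  step 3: 4  (read a: 0→4)
  step 4: 0  (read b: 4→0)
  step 5: 1  (read c: 0→1)
  step 6: 0  (read a: 1→0)
  step 7: 1  (read b: 0→1)

So i = 0, j = 2, giving x = w[0:0] = ε, y = w[0:2] = ba, z = w[2:7] = abcab.
Check: |xy| = 2 ≤ 6 and |y| = 2 ≥ 1. Reading y takes N from 0 back to 0, so every xyⁱz is accepted.

ba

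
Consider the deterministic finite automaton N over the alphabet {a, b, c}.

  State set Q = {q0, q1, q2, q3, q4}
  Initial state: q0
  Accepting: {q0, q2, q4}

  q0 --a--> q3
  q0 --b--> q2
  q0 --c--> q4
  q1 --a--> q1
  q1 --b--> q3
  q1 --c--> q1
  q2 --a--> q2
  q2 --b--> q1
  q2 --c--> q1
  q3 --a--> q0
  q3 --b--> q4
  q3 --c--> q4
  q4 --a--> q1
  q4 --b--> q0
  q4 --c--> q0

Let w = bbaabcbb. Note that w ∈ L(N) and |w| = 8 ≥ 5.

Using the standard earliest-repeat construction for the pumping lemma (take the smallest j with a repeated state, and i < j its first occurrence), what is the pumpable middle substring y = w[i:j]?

a

State sequence: q0 -b-> q2 -b-> q1 -a-> q1 -a-> q1 -b-> q3 -c-> q4 -b-> q0 -b-> q2
First repeat at step 3: q1 was already visited.

So i = 2, j = 3, giving x = w[0:2] = bb, y = w[2:3] = a, z = w[3:8] = abcbb.
Check: |xy| = 3 ≤ 5 and |y| = 1 ≥ 1. Reading y takes N from q1 back to q1, so every xyⁱz is accepted.
Pumping length from the standard proof: p = 5 (the number of states). The repeated state found above gives |xy| = j ≤ 5 and |y| = j − i ≥ 1.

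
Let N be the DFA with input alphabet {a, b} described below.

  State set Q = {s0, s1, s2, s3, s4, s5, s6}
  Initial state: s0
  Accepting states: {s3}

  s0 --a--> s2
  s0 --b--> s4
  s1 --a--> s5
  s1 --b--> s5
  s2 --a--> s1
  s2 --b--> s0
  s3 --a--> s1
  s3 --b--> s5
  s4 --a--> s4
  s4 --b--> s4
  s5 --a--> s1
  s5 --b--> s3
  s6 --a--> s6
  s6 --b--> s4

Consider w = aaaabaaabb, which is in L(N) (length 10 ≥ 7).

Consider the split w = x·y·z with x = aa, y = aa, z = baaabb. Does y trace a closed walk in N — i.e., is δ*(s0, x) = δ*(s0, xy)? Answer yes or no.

Run of N on the first 4 characters of w = a a a a:
  step 0: s0  (start)
  step 1: s2  (read a: s0→s2)
  step 2: s1  (read a: s2→s1)
  step 3: s5  (read a: s1→s5)
  step 4: s1  (read a: s5→s1)

After x (step 2): s1. After xy (step 4): s1.
They match, so y = aa drives N around a cycle from s1 back to itself; pumping y any number of times keeps N in s1 before reading z, and xyⁱz ∈ L(N) for every i ≥ 0.

yes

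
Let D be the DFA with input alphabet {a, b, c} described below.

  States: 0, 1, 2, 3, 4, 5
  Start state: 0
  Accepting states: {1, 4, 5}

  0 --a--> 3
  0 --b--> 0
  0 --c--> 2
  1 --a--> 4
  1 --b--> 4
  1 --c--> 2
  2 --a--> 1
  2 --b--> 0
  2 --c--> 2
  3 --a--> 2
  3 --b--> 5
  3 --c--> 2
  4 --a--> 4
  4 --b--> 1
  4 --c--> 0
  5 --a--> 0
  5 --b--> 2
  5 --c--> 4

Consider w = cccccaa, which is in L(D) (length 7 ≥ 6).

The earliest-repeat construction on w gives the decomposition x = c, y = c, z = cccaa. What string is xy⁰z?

ccccaa

xy⁰z = xz = c·cccaa = ccccaa.
Reading y = c takes D from 2 back to 2, so after x the machine is still in 2, and z then leads to the accepting state 4. Hence ccccaa ∈ L(D).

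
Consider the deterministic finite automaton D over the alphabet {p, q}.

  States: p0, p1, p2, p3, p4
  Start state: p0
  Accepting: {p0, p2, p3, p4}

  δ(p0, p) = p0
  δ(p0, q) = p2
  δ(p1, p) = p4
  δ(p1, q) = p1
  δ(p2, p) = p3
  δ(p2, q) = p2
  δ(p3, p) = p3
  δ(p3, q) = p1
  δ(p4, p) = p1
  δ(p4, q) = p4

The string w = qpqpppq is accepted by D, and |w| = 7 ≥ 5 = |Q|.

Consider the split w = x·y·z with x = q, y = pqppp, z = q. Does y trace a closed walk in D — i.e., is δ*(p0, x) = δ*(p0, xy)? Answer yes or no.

no

Run of D on the first 6 characters of w = q p q p p p:
  step 0: p0  (start)
  step 1: p2  (read q: p0→p2)
  step 2: p3  (read p: p2→p3)
  step 3: p1  (read q: p3→p1)
  step 4: p4  (read p: p1→p4)
  step 5: p1  (read p: p4→p1)
  step 6: p4  (read p: p1→p4)

After x (step 1): p2. After xy (step 6): p4.
They differ (p2 ≠ p4), so y is not a cycle from the state after x; this split is not the one the pumping-lemma construction produces, and pumping y need not keep the string in L(D).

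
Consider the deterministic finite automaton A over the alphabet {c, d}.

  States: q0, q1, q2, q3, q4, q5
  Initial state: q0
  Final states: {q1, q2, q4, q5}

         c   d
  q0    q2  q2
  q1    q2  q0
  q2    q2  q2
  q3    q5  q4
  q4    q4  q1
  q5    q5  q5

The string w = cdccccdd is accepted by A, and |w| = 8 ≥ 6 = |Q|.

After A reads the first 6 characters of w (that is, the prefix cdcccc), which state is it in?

q2

Run of A on the first 6 characters of w = c d c c c c:
  step 0: q0  (start)
  step 1: q2  (read c: q0→q2)
  step 2: q2  (read d: q2→q2)
  step 3: q2  (read c: q2→q2)
  step 4: q2  (read c: q2→q2)
  step 5: q2  (read c: q2→q2)
  step 6: q2  (read c: q2→q2)

After reading 6 characters, A is in state q2.
(This kind of state-tracing is the core of the pumping-lemma construction: with 6 states, pigeonhole forces a repeat within the first 6 steps.)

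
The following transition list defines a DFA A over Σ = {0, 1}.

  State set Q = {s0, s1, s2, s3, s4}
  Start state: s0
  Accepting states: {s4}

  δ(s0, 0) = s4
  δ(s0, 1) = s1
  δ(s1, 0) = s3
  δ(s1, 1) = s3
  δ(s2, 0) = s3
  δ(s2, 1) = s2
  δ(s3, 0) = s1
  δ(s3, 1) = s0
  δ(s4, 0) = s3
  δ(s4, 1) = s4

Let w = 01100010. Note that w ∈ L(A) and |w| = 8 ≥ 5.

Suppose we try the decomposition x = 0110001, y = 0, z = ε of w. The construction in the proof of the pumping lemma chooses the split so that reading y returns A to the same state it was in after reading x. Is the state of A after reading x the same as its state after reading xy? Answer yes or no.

no

State sequence: s0 -0-> s4 -1-> s4 -1-> s4 -0-> s3 -0-> s1 -0-> s3 -1-> s0 -0-> s4

After x (step 7): s0. After xy (step 8): s4.
They differ (s0 ≠ s4), so y is not a cycle from the state after x; this split is not the one the pumping-lemma construction produces, and pumping y need not keep the string in L(A).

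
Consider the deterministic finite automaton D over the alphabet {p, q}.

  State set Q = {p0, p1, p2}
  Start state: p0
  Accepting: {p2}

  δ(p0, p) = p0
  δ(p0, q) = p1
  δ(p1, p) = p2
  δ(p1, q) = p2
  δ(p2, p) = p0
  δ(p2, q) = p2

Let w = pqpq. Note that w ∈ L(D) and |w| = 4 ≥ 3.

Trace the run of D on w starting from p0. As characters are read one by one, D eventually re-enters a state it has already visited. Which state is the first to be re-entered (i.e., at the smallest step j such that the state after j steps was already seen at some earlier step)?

Run of D on w = p q p q:
  step 0: p0  (start)
  step 1: p0  (read p: p0→p0)   ← first repeat (p0 seen earlier)
  step 2: p1  (read q: p0→p1)
  step 3: p2  (read p: p1→p2)
  step 4: p2  (read q: p2→p2)

The earliest repeat is at step j = 1: D is in p0, which it already visited at step i = 0.
With |Q| = 3, pigeonhole forces a state repeat no later than step 3; the substring read between the first and second visits to that state can be pumped.

p0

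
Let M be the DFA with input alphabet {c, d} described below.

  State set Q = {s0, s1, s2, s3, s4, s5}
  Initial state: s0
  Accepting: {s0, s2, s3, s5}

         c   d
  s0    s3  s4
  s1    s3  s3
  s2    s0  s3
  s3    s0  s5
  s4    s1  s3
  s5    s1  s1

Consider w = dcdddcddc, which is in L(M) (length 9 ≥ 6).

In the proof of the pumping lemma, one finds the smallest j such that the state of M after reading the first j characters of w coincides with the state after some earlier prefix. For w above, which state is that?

s1

State sequence: s0 -d-> s4 -c-> s1 -d-> s3 -d-> s5 -d-> s1 -c-> s3 -d-> s5 -d-> s1 -c-> s3
First repeat at step 5: s1 was already visited.

The earliest repeat is at step j = 5: M is in s1, which it already visited at step i = 2.
Since M has 6 states, any run of length ≥ 6 visits 6+1 states, so by pigeonhole some state repeats within the first 6 steps — that repeat gives the pumpable loop.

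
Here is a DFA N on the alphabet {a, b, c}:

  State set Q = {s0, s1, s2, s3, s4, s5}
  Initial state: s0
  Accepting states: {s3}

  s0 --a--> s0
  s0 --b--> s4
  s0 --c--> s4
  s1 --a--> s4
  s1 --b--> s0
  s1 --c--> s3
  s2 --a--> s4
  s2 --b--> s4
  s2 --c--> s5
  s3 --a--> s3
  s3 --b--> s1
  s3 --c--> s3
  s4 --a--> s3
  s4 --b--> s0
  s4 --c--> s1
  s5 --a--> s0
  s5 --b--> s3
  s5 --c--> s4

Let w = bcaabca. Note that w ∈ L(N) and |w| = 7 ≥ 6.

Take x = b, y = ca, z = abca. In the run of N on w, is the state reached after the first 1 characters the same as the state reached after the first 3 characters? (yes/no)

yes

State sequence: s0 -b-> s4 -c-> s1 -a-> s4

After x (step 1): s4. After xy (step 3): s4.
They match, so y = ca drives N around a cycle from s4 back to itself; pumping y any number of times keeps N in s4 before reading z, and xyⁱz ∈ L(N) for every i ≥ 0.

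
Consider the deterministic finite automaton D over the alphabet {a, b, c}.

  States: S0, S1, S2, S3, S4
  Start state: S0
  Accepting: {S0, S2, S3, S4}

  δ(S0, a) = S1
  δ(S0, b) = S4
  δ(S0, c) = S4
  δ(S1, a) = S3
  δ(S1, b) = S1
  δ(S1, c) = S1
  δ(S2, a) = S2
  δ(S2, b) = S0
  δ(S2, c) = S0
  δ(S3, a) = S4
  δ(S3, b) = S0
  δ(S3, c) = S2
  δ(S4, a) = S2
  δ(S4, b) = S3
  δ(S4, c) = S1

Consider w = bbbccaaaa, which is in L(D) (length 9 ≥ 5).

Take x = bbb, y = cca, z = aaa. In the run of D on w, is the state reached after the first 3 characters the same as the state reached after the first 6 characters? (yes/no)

no

Run of D on the first 6 characters of w = b b b c c a:
  step 0: S0  (start)
  step 1: S4  (read b: S0→S4)
  step 2: S3  (read b: S4→S3)
  step 3: S0  (read b: S3→S0)
  step 4: S4  (read c: S0→S4)
  step 5: S1  (read c: S4→S1)
  step 6: S3  (read a: S1→S3)

After x (step 3): S0. After xy (step 6): S3.
They differ (S0 ≠ S3), so y is not a cycle from the state after x; this split is not the one the pumping-lemma construction produces, and pumping y need not keep the string in L(D).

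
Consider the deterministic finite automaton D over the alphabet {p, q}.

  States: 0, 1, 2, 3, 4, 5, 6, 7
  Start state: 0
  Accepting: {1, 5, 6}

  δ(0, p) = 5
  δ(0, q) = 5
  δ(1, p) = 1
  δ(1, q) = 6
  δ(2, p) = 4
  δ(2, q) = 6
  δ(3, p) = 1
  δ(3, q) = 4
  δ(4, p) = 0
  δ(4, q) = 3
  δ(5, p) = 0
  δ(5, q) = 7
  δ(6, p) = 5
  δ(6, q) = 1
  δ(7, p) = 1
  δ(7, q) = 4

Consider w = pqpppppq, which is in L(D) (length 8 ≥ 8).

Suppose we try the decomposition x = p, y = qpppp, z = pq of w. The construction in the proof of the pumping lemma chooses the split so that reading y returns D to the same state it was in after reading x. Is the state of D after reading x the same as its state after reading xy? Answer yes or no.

Run of D on the first 6 characters of w = p q p p p p:
  step 0: 0  (start)
  step 1: 5  (read p: 0→5)
  step 2: 7  (read q: 5→7)
  step 3: 1  (read p: 7→1)
  step 4: 1  (read p: 1→1)
  step 5: 1  (read p: 1→1)
  step 6: 1  (read p: 1→1)

After x (step 1): 5. After xy (step 6): 1.
They differ (5 ≠ 1), so y is not a cycle from the state after x; this split is not the one the pumping-lemma construction produces, and pumping y need not keep the string in L(D).

no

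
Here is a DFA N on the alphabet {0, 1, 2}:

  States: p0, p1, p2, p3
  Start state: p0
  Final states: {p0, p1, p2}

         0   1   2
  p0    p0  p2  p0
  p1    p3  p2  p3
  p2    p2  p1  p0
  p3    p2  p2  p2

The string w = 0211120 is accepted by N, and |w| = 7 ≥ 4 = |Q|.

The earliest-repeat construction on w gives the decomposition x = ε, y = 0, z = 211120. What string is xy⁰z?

211120

xy⁰z = xz = ε·211120 = 211120.
Reading y = 0 takes N from p0 back to p0, so after x the machine is still in p0, and z then leads to the accepting state p0. Hence 211120 ∈ L(N).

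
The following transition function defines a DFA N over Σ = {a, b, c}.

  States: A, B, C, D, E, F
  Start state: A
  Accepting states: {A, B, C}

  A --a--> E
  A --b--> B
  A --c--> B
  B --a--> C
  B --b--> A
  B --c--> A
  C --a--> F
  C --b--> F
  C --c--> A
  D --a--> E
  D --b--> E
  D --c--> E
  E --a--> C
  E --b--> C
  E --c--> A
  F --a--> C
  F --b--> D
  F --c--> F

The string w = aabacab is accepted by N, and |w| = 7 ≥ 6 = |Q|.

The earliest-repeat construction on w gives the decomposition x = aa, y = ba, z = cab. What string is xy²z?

aababacab

xy^2z = aa·ba·ba·cab = aababacab.
Reading y = ba takes N from C back to C, so after x·y·y the machine is still in C, and z then leads to the accepting state C. Hence aababacab ∈ L(N).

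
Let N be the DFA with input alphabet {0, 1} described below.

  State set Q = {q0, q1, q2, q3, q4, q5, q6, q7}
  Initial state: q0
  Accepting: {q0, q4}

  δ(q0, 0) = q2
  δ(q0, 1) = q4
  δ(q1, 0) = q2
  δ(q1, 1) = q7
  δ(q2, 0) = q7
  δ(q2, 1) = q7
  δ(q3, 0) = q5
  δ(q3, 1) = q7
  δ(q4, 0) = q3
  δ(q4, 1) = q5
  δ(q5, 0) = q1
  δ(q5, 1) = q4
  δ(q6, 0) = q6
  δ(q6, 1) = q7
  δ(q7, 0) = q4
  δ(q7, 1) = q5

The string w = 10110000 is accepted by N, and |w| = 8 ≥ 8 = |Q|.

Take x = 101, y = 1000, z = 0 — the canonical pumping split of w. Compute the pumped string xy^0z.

xy⁰z = xz = 101·0 = 1010.
Reading y = 1000 takes N from q7 back to q7, so after x the machine is still in q7, and z then leads to the accepting state q4. Hence 1010 ∈ L(N).

1010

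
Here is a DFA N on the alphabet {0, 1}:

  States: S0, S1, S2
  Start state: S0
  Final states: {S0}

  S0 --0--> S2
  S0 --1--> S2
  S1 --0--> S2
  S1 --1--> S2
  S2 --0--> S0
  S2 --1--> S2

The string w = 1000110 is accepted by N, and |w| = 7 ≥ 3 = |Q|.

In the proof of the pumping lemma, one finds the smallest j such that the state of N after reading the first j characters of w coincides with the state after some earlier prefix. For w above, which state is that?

S0

State sequence: S0 -1-> S2 -0-> S0 -0-> S2 -0-> S0 -1-> S2 -1-> S2 -0-> S0
First repeat at step 2: S0 was already visited.

The earliest repeat is at step j = 2: N is in S0, which it already visited at step i = 0.
With |Q| = 3, pigeonhole forces a state repeat no later than step 3; the substring read between the first and second visits to that state can be pumped.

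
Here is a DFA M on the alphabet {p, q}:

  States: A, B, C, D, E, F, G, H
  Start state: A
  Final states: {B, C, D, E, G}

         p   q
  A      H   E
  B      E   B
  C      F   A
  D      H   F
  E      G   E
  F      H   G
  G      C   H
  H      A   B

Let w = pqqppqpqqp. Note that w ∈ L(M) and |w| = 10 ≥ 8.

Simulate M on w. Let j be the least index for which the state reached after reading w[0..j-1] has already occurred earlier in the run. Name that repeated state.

Run of M on w = p q q p p q p q q p:
  step 0: A  (start)
  step 1: H  (read p: A→H)
  step 2: B  (read q: H→B)
  step 3: B  (read q: B→B)   ← first repeat (B seen earlier)
  step 4: E  (read p: B→E)
  step 5: G  (read p: E→G)
  step 6: H  (read q: G→H)
  step 7: A  (read p: H→A)
  step 8: E  (read q: A→E)
  step 9: E  (read q: E→E)
  step 10: G  (read p: E→G)

The earliest repeat is at step j = 3: M is in B, which it already visited at step i = 2.
Pumping length from the standard proof: p = 8 (the number of states). The repeated state found above gives |xy| = j ≤ 8 and |y| = j − i ≥ 1.

B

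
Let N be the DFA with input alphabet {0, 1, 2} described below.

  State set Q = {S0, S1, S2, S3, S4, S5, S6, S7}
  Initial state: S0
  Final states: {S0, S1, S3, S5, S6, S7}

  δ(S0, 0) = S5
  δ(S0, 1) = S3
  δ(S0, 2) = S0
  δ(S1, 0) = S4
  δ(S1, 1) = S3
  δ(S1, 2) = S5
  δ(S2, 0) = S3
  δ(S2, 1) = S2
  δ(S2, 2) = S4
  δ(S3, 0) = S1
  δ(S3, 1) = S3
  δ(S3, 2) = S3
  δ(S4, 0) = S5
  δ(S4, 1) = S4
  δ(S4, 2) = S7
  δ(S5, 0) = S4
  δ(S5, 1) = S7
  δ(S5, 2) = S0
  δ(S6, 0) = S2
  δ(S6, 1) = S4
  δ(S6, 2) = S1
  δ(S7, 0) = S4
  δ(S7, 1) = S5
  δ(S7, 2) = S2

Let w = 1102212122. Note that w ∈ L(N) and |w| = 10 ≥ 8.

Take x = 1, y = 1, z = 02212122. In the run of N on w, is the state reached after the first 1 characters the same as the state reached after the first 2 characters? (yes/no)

yes

State sequence: S0 -1-> S3 -1-> S3

After x (step 1): S3. After xy (step 2): S3.
They match, so y = 1 drives N around a cycle from S3 back to itself; pumping y any number of times keeps N in S3 before reading z, and xyⁱz ∈ L(N) for every i ≥ 0.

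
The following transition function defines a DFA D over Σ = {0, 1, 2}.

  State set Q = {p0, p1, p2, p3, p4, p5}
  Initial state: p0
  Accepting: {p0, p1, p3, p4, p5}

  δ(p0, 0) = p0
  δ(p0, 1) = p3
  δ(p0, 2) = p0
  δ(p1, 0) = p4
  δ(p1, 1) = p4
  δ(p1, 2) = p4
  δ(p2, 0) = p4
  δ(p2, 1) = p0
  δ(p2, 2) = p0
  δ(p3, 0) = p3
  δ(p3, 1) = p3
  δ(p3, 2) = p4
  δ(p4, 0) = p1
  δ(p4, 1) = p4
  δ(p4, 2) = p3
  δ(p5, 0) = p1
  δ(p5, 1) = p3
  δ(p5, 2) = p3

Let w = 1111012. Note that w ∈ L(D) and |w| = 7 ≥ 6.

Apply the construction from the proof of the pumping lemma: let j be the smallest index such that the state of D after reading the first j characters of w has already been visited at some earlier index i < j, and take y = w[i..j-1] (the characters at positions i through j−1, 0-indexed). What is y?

1

State sequence: p0 -1-> p3 -1-> p3 -1-> p3 -1-> p3 -0-> p3 -1-> p3 -2-> p4
First repeat at step 2: p3 was already visited.

So i = 1, j = 2, giving x = w[0:1] = 1, y = w[1:2] = 1, z = w[2:7] = 11012.
Check: |xy| = 2 ≤ 6 and |y| = 1 ≥ 1. Reading y takes D from p3 back to p3, so every xyⁱz is accepted.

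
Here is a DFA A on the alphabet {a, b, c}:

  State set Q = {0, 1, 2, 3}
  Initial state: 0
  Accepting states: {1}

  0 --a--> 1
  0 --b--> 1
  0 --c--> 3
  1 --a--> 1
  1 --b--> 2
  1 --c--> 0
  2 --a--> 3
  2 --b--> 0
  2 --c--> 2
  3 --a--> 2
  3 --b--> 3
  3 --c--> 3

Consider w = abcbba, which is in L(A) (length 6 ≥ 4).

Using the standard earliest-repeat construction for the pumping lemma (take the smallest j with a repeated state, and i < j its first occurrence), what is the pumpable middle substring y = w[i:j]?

c

Run of A on w = a b c b b a:
  step 0: 0  (start)
  step 1: 1  (read a: 0→1)
  step 2: 2  (read b: 1→2)
  step 3: 2  (read c: 2→2)   ← first repeat (2 seen earlier)
  step 4: 0  (read b: 2→0)
  step 5: 1  (read b: 0→1)
  step 6: 1  (read a: 1→1)

So i = 2, j = 3, giving x = w[0:2] = ab, y = w[2:3] = c, z = w[3:6] = bba.
Check: |xy| = 3 ≤ 4 and |y| = 1 ≥ 1. Reading y takes A from 2 back to 2, so every xyⁱz is accepted.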